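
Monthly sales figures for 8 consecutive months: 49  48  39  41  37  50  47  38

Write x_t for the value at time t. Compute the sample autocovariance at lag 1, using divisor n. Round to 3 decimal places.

Mean x̄ = (49 + 48 + 39 + 41 + 37 + 50 + 47 + 38)/8 = 43.6250
Σ_{t=1}^{7}(x_t−x̄)(x_{t+1}−x̄) = -6.8906
γ_1 = -6.8906 / 8 = -0.861

-0.861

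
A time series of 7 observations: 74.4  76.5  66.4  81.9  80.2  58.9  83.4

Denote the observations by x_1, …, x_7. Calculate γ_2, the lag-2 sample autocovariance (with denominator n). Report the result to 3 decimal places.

-13.631

Mean x̄ = (74.4 + 76.5 + 66.4 + 81.9 + 80.2 + 58.9 + 83.4)/7 = 74.5286
Σ_{t=1}^{5}(x_t−x̄)(x_{t+2}−x̄) = -95.4145
γ_2 = -95.4145 / 7 = -13.631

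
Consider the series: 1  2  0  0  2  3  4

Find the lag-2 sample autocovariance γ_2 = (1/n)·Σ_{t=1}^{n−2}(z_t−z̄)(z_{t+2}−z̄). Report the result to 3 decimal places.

Mean z̄ = (1 + 2 + 0 + 0 + 2 + 3 + 4)/7 = 1.7143
Deviations: -0.7143, 0.2857, -1.7143, -1.7143, 0.2857, 1.2857, 2.2857
Σ_{t=1}^{5}(z_t−z̄)(z_{t+2}−z̄) = -1.3061
γ_2 = -1.3061 / 7 = -0.187

-0.187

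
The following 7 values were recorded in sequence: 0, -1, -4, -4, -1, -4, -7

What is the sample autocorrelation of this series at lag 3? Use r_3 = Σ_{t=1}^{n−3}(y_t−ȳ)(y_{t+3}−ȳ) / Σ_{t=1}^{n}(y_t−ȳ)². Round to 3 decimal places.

Mean ȳ = (0 − 1 − 4 − 4 − 1 − 4 − 7)/7 = -3.0000
Deviations from mean: 3.0000, 2.0000, -1.0000, -1.0000, 2.0000, -1.0000, -4.0000
Σ(y_t−ȳ)(y_{t+3}−ȳ) = (-3.0000) + (4.0000) + (1.0000) + (4.0000) = 6.0000
Denominator Σ(y_t−ȳ)² = 36.0000
r_3 = 6.0000 / 36.0000 = 0.167

0.167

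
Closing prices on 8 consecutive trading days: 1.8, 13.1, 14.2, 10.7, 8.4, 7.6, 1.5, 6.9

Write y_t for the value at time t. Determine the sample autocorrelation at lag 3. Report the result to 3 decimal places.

-0.229

Mean ȳ = (1.8 + 13.1 + 14.2 + 10.7 + 8.4 + 7.6 + 1.5 + 6.9)/8 = 8.0250
Deviations from mean: -6.2250, 5.0750, 6.1750, 2.6750, 0.3750, -0.4250, -6.5250, -1.1250
Σ(y_t−ȳ)(y_{t+3}−ȳ) = (-16.6519) + (1.9031) + (-2.6244) + (-17.4544) + (-0.4219) = -35.2494
Denominator Σ(y_t−ȳ)² = 153.9550
r_3 = -35.2494 / 153.9550 = -0.229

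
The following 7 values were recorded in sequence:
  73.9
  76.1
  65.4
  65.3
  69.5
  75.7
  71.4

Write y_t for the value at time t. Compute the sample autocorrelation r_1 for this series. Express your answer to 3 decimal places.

0.176

Mean ȳ = (73.9 + 76.1 + 65.4 + 65.3 + 69.5 + 75.7 + 71.4)/7 = 71.0429
Σ(y_t−ȳ)(y_{t+1}−ȳ) = (14.4490) + (-28.5367) + (32.4061) + (8.8604) + (-7.1853) + (1.6633) = 21.6567
Denominator Σ(y_t−ȳ)² = 122.7571
r_1 = 21.6567 / 122.7571 = 0.176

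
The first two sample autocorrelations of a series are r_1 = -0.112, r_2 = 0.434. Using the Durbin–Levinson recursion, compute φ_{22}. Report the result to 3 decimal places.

0.427

φ_{22} = (r_2 − r_1²) / (1 − r_1²)
r_1² = (-0.112)² = 0.012544
Numerator = 0.434 − 0.0125 = 0.4215; denominator = 1 − 0.0125 = 0.9875
φ_{22} = 0.4215 / 0.9875 = 0.427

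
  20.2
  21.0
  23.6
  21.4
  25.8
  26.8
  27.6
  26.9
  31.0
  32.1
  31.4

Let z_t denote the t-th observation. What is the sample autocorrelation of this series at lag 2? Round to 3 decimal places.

Mean z̄ = (20.2 + 21.0 + 23.6 + 21.4 + 25.8 + 26.8 + 27.6 + 26.9 + 31.0 + 32.1 + 31.4)/11 = 26.1636
Numerator Σ_{t=1}^{9}(z_t−z̄)(z_{t+2}−z̄) = 74.3764
Denominator Σ(z_t−z̄)² = 180.6855
r_2 = 74.3764 / 180.6855 = 0.412

0.412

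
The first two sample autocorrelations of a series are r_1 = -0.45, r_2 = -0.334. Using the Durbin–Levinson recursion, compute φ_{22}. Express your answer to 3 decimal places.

-0.673

φ_{22} = (r_2 − r_1²) / (1 − r_1²)
r_1² = (-0.45)² = 0.2025
Numerator = -0.334 − 0.2025 = -0.5365; denominator = 1 − 0.2025 = 0.7975
φ_{22} = -0.5365 / 0.7975 = -0.673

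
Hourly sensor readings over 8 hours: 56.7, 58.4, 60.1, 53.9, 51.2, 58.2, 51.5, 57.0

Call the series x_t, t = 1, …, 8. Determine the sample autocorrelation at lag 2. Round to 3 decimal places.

Mean x̄ = (56.7 + 58.4 + 60.1 + 53.9 + 51.2 + 58.2 + 51.5 + 57.0)/8 = 55.8750
Deviations from mean: 0.8250, 2.5250, 4.2250, -1.9750, -4.6750, 2.3250, -4.3750, 1.1250
Σ(x_t−x̄)(x_{t+2}−x̄) = (3.4856) + (-4.9869) + (-19.7519) + (-4.5919) + (20.4531) + (2.6156) = -2.7763
Denominator Σ(x_t−x̄)² = 76.4750
r_2 = -2.7763 / 76.4750 = -0.036

-0.036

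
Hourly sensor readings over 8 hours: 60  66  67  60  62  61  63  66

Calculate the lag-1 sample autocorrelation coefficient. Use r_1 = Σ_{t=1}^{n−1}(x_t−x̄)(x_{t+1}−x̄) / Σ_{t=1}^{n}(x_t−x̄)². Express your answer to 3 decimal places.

Mean x̄ = (60 + 66 + 67 + 60 + 62 + 61 + 63 + 66)/8 = 63.1250
Deviations from mean: -3.1250, 2.8750, 3.8750, -3.1250, -1.1250, -2.1250, -0.1250, 2.8750
Numerator Σ_{t=1}^{7}(x_t−x̄)(x_{t+1}−x̄) = -4.1406
Denominator Σ(x_t−x̄)² = 56.8750
r_1 = -4.1406 / 56.8750 = -0.073

-0.073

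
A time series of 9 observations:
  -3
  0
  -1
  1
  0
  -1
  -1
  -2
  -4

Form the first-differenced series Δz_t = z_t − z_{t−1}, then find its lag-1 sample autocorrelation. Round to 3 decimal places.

First differences Δz: 3, -1, 2, -1, -1, 0, -1, -2
Mean of differences = -0.1250
Numerator Σ(Δz_t−Δz̄)(Δz_{t+1}−Δz̄) = -4.2656
Denominator Σ(Δz_t−Δz̄)² = 20.8750
r_1(Δz) = -4.2656 / 20.8750 = -0.204

-0.204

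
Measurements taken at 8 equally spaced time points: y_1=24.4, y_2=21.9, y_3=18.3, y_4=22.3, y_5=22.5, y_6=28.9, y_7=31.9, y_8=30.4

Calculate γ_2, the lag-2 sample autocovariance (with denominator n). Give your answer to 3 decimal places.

Mean ȳ = (24.4 + 21.9 + 18.3 + 22.3 + 22.5 + 28.9 + 31.9 + 30.4)/8 = 25.0750
Σ_{t=1}^{6}(y_t−ȳ)(y_{t+2}−ȳ) = 23.0088
γ_2 = 23.0088 / 8 = 2.876

2.876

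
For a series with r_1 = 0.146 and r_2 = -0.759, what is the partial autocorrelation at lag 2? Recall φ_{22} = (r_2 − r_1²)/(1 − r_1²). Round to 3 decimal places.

-0.797

φ_{22} = (r_2 − r_1²) / (1 − r_1²)
r_1² = (0.146)² = 0.021316
Numerator = -0.759 − 0.0213 = -0.7803; denominator = 1 − 0.0213 = 0.9787
φ_{22} = -0.7803 / 0.9787 = -0.797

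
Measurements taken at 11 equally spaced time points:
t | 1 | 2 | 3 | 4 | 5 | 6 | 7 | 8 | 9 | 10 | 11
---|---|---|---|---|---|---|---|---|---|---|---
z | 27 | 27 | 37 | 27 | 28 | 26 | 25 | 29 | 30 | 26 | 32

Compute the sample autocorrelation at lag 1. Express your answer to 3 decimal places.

-0.218

Mean z̄ = (27 + 27 + 37 + 27 + 28 + 26 + 25 + 29 + 30 + 26 + 32)/11 = 28.5455
Numerator Σ_{t=1}^{10}(z_t−z̄)(z_{t+1}−z̄) = -25.9339
Denominator Σ(z_t−z̄)² = 118.7273
r_1 = -25.9339 / 118.7273 = -0.218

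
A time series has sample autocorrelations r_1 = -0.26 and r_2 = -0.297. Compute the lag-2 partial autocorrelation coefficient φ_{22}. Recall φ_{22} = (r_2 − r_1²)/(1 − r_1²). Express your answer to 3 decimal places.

φ_{22} = (r_2 − r_1²) / (1 − r_1²)
r_1² = (-0.26)² = 0.0676
Numerator = -0.297 − 0.0676 = -0.3646; denominator = 1 − 0.0676 = 0.9324
φ_{22} = -0.3646 / 0.9324 = -0.391

-0.391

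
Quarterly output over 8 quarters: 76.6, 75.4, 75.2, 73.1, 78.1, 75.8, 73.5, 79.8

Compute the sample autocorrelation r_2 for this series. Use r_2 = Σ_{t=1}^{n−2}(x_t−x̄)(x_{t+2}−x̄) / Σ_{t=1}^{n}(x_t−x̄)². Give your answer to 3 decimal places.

Mean x̄ = (76.6 + 75.4 + 75.2 + 73.1 + 78.1 + 75.8 + 73.5 + 79.8)/8 = 75.9375
Deviations from mean: 0.6625, -0.5375, -0.7375, -2.8375, 2.1625, -0.1375, -2.4375, 3.8625
Σ(x_t−x̄)(x_{t+2}−x̄) = (-0.4886) + (1.5252) + (-1.5948) + (0.3902) + (-5.2711) + (-0.5311) = -5.9703
Denominator Σ(x_t−x̄)² = 34.8788
r_2 = -5.9703 / 34.8788 = -0.171

-0.171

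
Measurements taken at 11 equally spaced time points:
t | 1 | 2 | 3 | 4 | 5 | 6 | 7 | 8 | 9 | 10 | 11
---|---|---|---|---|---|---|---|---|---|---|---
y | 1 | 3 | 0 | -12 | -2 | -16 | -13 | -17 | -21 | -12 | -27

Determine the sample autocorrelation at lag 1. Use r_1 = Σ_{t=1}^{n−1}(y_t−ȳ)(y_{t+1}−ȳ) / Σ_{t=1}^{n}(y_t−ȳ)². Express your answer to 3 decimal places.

0.375

Mean ȳ = (1 + 3 + 0 − 12 − 2 − 16 − 13 − 17 − 21 − 12 − 27)/11 = -10.5455
Numerator Σ_{t=1}^{10}(y_t−ȳ)(y_{t+1}−ȳ) = 360.7025
Denominator Σ(y_t−ȳ)² = 962.7273
r_1 = 360.7025 / 962.7273 = 0.375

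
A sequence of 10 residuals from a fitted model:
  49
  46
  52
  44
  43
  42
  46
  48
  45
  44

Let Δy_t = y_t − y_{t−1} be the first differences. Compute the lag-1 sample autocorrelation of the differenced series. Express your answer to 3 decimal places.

First differences Δy: -3, 6, -8, -1, -1, 4, 2, -3, -1
Mean of differences = -0.5556
Numerator Σ(Δy_t−Δȳ)(Δy_{t+1}−Δȳ) = -56.8642
Denominator Σ(Δy_t−Δȳ)² = 138.2222
r_1(Δy) = -56.8642 / 138.2222 = -0.411

-0.411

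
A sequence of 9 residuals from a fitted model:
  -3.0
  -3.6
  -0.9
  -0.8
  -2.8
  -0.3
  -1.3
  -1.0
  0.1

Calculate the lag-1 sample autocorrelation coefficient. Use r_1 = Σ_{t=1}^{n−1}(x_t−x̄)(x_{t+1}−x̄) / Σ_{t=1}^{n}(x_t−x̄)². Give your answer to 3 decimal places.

Mean x̄ = (-3.0 − 3.6 − 0.9 − 0.8 − 2.8 − 0.3 − 1.3 − 1.0 + 0.1)/9 = -1.5111
Numerator Σ_{t=1}^{8}(x_t−x̄)(x_{t+1}−x̄) = 0.9777
Denominator Σ(x_t−x̄)² = 13.4889
r_1 = 0.9777 / 13.4889 = 0.072

0.072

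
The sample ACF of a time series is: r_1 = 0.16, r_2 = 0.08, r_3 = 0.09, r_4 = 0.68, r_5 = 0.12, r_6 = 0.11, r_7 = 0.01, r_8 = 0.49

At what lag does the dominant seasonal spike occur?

The largest autocorrelation is r_4 = 0.68, with a weaker echo at lag 8 (0.49); the remaining lags stay at or below 0.16.
The dominant spike at lag 4 indicates a seasonal period of 4.

4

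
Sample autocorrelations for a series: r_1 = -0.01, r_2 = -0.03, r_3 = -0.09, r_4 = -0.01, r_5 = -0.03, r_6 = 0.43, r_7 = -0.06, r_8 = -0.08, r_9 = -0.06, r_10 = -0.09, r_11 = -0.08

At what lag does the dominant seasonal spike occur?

6

The largest autocorrelation is r_6 = 0.43; the remaining lags stay at or below -0.01.
The dominant spike at lag 6 indicates a seasonal period of 6.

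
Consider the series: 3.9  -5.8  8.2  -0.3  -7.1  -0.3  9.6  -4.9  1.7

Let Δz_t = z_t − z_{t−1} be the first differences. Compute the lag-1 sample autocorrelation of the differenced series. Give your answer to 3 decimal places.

-0.515

First differences Δz: -9.7, 14.0, -8.5, -6.8, 6.8, 9.9, -14.5, 6.6
Mean of differences = -0.2750
Numerator Σ(Δz_t−Δz̄)(Δz_{t+1}−Δz̄) = -414.9981
Denominator Σ(Δz_t−Δz̄)² = 806.0350
r_1(Δz) = -414.9981 / 806.0350 = -0.515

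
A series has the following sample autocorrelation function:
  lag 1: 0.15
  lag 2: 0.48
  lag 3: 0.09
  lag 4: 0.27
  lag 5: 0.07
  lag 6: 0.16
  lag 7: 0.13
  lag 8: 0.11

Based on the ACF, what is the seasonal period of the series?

The largest autocorrelation is r_2 = 0.48, with weaker echoes at lags 4 (0.27) and 6 (0.16); the remaining lags stay at or below 0.15.
The dominant spike at lag 2 indicates a seasonal period of 2.

2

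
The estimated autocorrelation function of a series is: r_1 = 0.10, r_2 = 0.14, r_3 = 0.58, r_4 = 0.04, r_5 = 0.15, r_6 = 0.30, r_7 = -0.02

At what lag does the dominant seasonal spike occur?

3

The largest autocorrelation is r_3 = 0.58, with a weaker echo at lag 6 (0.30); the remaining lags stay at or below 0.15.
The dominant spike at lag 3 indicates a seasonal period of 3.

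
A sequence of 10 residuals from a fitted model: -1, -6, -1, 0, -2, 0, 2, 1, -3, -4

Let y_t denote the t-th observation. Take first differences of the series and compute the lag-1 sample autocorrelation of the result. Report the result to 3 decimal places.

-0.189

First differences Δy: -5, 5, 1, -2, 2, 2, -1, -4, -1
Mean of differences = -0.3333
Numerator Σ(Δy_t−Δȳ)(Δy_{t+1}−Δȳ) = -15.1111
Denominator Σ(Δy_t−Δȳ)² = 80.0000
r_1(Δy) = -15.1111 / 80.0000 = -0.189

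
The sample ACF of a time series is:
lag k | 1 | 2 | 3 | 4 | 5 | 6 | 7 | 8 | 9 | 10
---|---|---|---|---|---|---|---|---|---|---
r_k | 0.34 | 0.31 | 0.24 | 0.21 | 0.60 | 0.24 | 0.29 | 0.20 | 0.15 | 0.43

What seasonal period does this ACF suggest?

5

The largest autocorrelation is r_5 = 0.60, with a weaker echo at lag 10 (0.43); the remaining lags stay at or below 0.34. The elevated value at lag 1 (0.34), dropping to 0.31 at lag 2, reflects decaying short-term dependence rather than seasonality.
The dominant spike at lag 5 indicates a seasonal period of 5.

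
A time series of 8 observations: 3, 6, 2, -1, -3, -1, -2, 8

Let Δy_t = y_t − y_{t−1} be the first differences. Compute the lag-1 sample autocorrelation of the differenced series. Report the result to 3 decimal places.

-0.034

First differences Δy: 3, -4, -3, -2, 2, -1, 10
Mean of differences = 0.7143
Numerator Σ(Δy_t−Δȳ)(Δy_{t+1}−Δȳ) = -4.7959
Denominator Σ(Δy_t−Δȳ)² = 139.4286
r_1(Δy) = -4.7959 / 139.4286 = -0.034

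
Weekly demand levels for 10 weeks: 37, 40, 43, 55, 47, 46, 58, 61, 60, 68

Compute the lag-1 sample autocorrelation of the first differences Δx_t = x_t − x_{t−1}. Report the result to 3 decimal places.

First differences Δx: 3, 3, 12, -8, -1, 12, 3, -1, 8
Mean of differences = 3.4444
Numerator Σ(Δx_t−Δx̄)(Δx_{t+1}−Δx̄) = -110.7531
Denominator Σ(Δx_t−Δx̄)² = 338.2222
r_1(Δx) = -110.7531 / 338.2222 = -0.327

-0.327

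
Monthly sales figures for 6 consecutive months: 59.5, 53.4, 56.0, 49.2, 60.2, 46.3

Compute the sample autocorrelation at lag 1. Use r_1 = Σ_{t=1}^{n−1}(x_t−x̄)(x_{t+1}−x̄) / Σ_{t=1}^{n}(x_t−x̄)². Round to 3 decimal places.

Mean x̄ = (59.5 + 53.4 + 56.0 + 49.2 + 60.2 + 46.3)/6 = 54.1000
Deviations from mean: 5.4000, -0.7000, 1.9000, -4.9000, 6.1000, -7.8000
Σ(x_t−x̄)(x_{t+1}−x̄) = (-3.7800) + (-1.3300) + (-9.3100) + (-29.8900) + (-47.5800) = -91.8900
Denominator Σ(x_t−x̄)² = 155.3200
r_1 = -91.8900 / 155.3200 = -0.592

-0.592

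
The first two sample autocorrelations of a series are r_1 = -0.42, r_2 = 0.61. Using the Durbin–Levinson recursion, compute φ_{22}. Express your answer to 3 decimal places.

0.526

φ_{22} = (r_2 − r_1²) / (1 − r_1²)
r_1² = (-0.42)² = 0.1764
Numerator = 0.61 − 0.1764 = 0.4336; denominator = 1 − 0.1764 = 0.8236
φ_{22} = 0.4336 / 0.8236 = 0.526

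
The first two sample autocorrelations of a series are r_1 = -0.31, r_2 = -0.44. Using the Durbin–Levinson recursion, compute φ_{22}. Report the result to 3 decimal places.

-0.593

φ_{22} = (r_2 − r_1²) / (1 − r_1²)
r_1² = (-0.31)² = 0.0961
Numerator = -0.44 − 0.0961 = -0.5361; denominator = 1 − 0.0961 = 0.9039
φ_{22} = -0.5361 / 0.9039 = -0.593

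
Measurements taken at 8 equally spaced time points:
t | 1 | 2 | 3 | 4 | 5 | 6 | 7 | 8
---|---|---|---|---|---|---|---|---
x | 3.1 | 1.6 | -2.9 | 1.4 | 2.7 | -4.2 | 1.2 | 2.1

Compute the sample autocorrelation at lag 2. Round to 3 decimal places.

-0.497

Mean x̄ = (3.1 + 1.6 − 2.9 + 1.4 + 2.7 − 4.2 + 1.2 + 2.1)/8 = 0.6250
Deviations from mean: 2.4750, 0.9750, -3.5250, 0.7750, 2.0750, -4.8250, 0.5750, 1.4750
Σ(x_t−x̄)(x_{t+2}−x̄) = (-8.7244) + (0.7556) + (-7.3144) + (-3.7394) + (1.1931) + (-7.1169) = -24.9463
Denominator Σ(x_t−x̄)² = 50.1950
r_2 = -24.9463 / 50.1950 = -0.497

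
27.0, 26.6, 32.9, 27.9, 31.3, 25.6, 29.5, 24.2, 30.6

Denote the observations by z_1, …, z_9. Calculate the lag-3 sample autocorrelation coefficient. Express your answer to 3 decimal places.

-0.549

Mean z̄ = (27.0 + 26.6 + 32.9 + 27.9 + 31.3 + 25.6 + 29.5 + 24.2 + 30.6)/9 = 28.4000
Σ(z_t−z̄)(z_{t+3}−z̄) = (0.7000) + (-5.2200) + (-12.6000) + (-0.5500) + (-12.1800) + (-6.1600) = -36.0100
Denominator Σ(z_t−z̄)² = 65.6400
r_3 = -36.0100 / 65.6400 = -0.549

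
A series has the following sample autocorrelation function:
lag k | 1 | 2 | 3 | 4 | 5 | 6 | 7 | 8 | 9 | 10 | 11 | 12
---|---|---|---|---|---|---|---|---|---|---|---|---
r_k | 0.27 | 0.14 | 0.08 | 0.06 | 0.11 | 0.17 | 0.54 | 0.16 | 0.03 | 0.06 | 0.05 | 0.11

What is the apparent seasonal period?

7

The largest autocorrelation is r_7 = 0.54; the remaining lags stay at or below 0.27. The elevated value at lag 1 (0.27), dropping to 0.14 at lag 2, reflects decaying short-term dependence rather than seasonality.
The dominant spike at lag 7 indicates a seasonal period of 7.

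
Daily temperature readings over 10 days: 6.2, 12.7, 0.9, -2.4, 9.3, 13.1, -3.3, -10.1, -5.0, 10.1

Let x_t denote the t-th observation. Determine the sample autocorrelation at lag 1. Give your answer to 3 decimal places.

Mean x̄ = (6.2 + 12.7 + 0.9 − 2.4 + 9.3 + 13.1 − 3.3 − 10.1 − 5.0 + 10.1)/10 = 3.1500
Numerator Σ_{t=1}^{9}(x_t−x̄)(x_{t+1}−x̄) = 119.8175
Denominator Σ(x_t−x̄)² = 605.0850
r_1 = 119.8175 / 605.0850 = 0.198

0.198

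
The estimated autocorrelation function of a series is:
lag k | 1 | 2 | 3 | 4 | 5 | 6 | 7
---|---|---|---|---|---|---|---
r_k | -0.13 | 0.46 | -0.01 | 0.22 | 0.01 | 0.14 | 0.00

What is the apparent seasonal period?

2

The largest autocorrelation is r_2 = 0.46, with a weaker echo at lag 4 (0.22); the remaining lags stay at or below 0.14.
The dominant spike at lag 2 indicates a seasonal period of 2.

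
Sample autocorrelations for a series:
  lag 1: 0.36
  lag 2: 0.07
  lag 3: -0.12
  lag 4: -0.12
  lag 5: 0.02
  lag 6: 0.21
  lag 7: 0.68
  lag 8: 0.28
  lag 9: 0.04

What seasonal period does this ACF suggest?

7

The largest autocorrelation is r_7 = 0.68; the remaining lags stay at or below 0.36. The elevated value at lag 1 (0.36), dropping to 0.07 at lag 2, reflects decaying short-term dependence rather than seasonality.
The dominant spike at lag 7 indicates a seasonal period of 7.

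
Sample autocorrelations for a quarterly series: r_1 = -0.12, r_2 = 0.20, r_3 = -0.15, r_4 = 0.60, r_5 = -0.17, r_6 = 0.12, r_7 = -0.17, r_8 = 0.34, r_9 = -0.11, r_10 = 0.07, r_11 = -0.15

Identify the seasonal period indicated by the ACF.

4

The largest autocorrelation is r_4 = 0.60, with a weaker echo at lag 8 (0.34); the remaining lags stay at or below 0.20.
The dominant spike at lag 4 indicates a seasonal period of 4.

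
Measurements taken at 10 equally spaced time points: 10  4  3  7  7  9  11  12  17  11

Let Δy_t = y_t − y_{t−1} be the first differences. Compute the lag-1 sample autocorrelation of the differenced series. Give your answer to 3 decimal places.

First differences Δy: -6, -1, 4, 0, 2, 2, 1, 5, -6
Mean of differences = 0.1111
Numerator Σ(Δy_t−Δȳ)(Δy_{t+1}−Δȳ) = -18.4568
Denominator Σ(Δy_t−Δȳ)² = 122.8889
r_1(Δy) = -18.4568 / 122.8889 = -0.150

-0.150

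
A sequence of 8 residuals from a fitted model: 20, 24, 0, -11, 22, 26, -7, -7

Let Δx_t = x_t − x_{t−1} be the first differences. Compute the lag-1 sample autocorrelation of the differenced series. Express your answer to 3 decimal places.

First differences Δx: 4, -24, -11, 33, 4, -33, 0
Mean of differences = -3.8571
Numerator Σ(Δx_t−Δx̄)(Δx_{t+1}−Δx̄) = -329.4490
Denominator Σ(Δx_t−Δx̄)² = 2802.8571
r_1(Δx) = -329.4490 / 2802.8571 = -0.118

-0.118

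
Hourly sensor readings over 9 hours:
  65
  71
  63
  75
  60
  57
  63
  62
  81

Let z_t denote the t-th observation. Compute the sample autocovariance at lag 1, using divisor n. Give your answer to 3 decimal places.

Mean z̄ = (65 + 71 + 63 + 75 + 60 + 57 + 63 + 62 + 81)/9 = 66.3333
Σ_{t=1}^{8}(z_t−z̄)(z_{t+1}−z̄) = -64.4444
γ_1 = -64.4444 / 9 = -7.160

-7.160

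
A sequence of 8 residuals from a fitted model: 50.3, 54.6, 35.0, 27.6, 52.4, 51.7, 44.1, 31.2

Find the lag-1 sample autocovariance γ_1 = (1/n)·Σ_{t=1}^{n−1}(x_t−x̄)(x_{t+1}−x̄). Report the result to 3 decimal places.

Mean x̄ = (50.3 + 54.6 + 35.0 + 27.6 + 52.4 + 51.7 + 44.1 + 31.2)/8 = 43.3625
Deviations: 6.9375, 11.2375, -8.3625, -15.7625, 9.0375, 8.3375, 0.7375, -12.1625
Σ_{t=1}^{7}(x_t−x̄)(x_{t+1}−x̄) = 45.8761
γ_1 = 45.8761 / 8 = 5.735

5.735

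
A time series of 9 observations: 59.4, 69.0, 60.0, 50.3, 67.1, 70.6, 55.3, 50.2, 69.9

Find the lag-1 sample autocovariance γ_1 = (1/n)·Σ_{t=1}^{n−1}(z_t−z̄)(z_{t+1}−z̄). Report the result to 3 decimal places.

Mean z̄ = (59.4 + 69.0 + 60.0 + 50.3 + 67.1 + 70.6 + 55.3 + 50.2 + 69.9)/9 = 61.3111
Σ_{t=1}^{8}(z_t−z̄)(z_{t+1}−z̄) = -104.7868
γ_1 = -104.7868 / 9 = -11.643

-11.643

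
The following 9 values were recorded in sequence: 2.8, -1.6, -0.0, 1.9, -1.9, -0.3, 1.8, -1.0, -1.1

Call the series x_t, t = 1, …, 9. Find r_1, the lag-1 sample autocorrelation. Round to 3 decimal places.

-0.376

Mean x̄ = (2.8 − 1.6 − 0.0 + 1.9 − 1.9 − 0.3 + 1.8 − 1.0 − 1.1)/9 = 0.0667
Numerator Σ_{t=1}^{8}(x_t−x̄)(x_{t+1}−x̄) = -8.6911
Denominator Σ(x_t−x̄)² = 23.1200
r_1 = -8.6911 / 23.1200 = -0.376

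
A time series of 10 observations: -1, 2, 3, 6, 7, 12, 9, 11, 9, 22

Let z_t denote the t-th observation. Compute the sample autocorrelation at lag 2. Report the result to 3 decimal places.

Mean z̄ = (-1 + 2 + 3 + 6 + 7 + 12 + 9 + 11 + 9 + 22)/10 = 8.0000
Numerator Σ_{t=1}^{8}(z_t−z̄)(z_{t+2}−z̄) = 108.0000
Denominator Σ(z_t−z̄)² = 370.0000
r_2 = 108.0000 / 370.0000 = 0.292

0.292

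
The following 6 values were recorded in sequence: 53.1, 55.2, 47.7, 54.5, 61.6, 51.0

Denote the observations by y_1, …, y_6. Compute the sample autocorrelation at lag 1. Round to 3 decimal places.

Mean ȳ = (53.1 + 55.2 + 47.7 + 54.5 + 61.6 + 51.0)/6 = 53.8500
Deviations from mean: -0.7500, 1.3500, -6.1500, 0.6500, 7.7500, -2.8500
Σ(y_t−ȳ)(y_{t+1}−ȳ) = (-1.0125) + (-8.3025) + (-3.9975) + (5.0375) + (-22.0875) = -30.3625
Denominator Σ(y_t−ȳ)² = 108.8150
r_1 = -30.3625 / 108.8150 = -0.279

-0.279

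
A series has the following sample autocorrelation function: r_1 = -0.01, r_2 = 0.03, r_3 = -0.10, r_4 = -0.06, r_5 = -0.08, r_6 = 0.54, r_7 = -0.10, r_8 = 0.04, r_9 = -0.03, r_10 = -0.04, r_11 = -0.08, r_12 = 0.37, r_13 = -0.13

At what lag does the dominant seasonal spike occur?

The largest autocorrelation is r_6 = 0.54, with a weaker echo at lag 12 (0.37); the remaining lags stay at or below 0.04.
The dominant spike at lag 6 indicates a seasonal period of 6.

6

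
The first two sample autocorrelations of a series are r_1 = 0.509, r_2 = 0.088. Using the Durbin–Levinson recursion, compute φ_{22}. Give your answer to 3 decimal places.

φ_{22} = (r_2 − r_1²) / (1 − r_1²)
r_1² = (0.509)² = 0.259081
Numerator = 0.088 − 0.2591 = -0.1711; denominator = 1 − 0.2591 = 0.7409
φ_{22} = -0.1711 / 0.7409 = -0.231

-0.231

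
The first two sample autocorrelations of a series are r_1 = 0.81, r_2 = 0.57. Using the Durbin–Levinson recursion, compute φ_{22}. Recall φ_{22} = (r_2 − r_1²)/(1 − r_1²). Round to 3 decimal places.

-0.250

φ_{22} = (r_2 − r_1²) / (1 − r_1²)
r_1² = (0.81)² = 0.6561
Numerator = 0.57 − 0.6561 = -0.0861; denominator = 1 − 0.6561 = 0.3439
φ_{22} = -0.0861 / 0.3439 = -0.250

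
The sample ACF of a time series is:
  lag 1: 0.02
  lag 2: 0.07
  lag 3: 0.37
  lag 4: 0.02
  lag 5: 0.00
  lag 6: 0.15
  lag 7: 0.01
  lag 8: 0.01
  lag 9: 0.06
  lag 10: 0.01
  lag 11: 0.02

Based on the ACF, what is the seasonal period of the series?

3

The largest autocorrelation is r_3 = 0.37, with a weaker echo at lag 6 (0.15); the remaining lags stay at or below 0.07.
The dominant spike at lag 3 indicates a seasonal period of 3.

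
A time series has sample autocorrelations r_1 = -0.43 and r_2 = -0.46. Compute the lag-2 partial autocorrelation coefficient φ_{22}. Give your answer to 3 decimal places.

φ_{22} = (r_2 − r_1²) / (1 − r_1²)
r_1² = (-0.43)² = 0.1849
Numerator = -0.46 − 0.1849 = -0.6449; denominator = 1 − 0.1849 = 0.8151
φ_{22} = -0.6449 / 0.8151 = -0.791

-0.791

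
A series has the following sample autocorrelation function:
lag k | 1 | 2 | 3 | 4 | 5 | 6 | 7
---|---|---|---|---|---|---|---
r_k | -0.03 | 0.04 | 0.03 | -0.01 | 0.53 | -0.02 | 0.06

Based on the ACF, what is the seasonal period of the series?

5

The largest autocorrelation is r_5 = 0.53; the remaining lags stay at or below 0.06.
The dominant spike at lag 5 indicates a seasonal period of 5.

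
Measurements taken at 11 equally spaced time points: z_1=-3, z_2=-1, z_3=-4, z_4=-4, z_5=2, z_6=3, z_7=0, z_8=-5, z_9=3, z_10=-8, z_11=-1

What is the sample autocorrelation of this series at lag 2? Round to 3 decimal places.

Mean z̄ = (-3 − 1 − 4 − 4 + 2 + 3 + 0 − 5 + 3 − 8 − 1)/11 = -1.6364
Numerator Σ_{t=1}^{9}(z_t−z̄)(z_{t+2}−z̄) = 4.4628
Denominator Σ(z_t−z̄)² = 124.5455
r_2 = 4.4628 / 124.5455 = 0.036

0.036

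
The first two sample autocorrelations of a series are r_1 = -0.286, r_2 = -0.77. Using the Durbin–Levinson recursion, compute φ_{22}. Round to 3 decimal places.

-0.928

φ_{22} = (r_2 − r_1²) / (1 − r_1²)
r_1² = (-0.286)² = 0.081796
Numerator = -0.77 − 0.0818 = -0.8518; denominator = 1 − 0.0818 = 0.9182
φ_{22} = -0.8518 / 0.9182 = -0.928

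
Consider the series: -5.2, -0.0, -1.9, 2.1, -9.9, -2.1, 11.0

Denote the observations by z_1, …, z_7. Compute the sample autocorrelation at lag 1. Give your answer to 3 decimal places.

-0.150

Mean z̄ = (-5.2 − 0.0 − 1.9 + 2.1 − 9.9 − 2.1 + 11.0)/7 = -0.8571
Deviations from mean: -4.3429, 0.8571, -1.0429, 2.9571, -9.0429, -1.2429, 11.8571
Σ(z_t−z̄)(z_{t+1}−z̄) = (-3.7224) + (-0.8939) + (-3.0839) + (-26.7410) + (11.2390) + (-14.7367) = -37.9390
Denominator Σ(z_t−z̄)² = 253.3371
r_1 = -37.9390 / 253.3371 = -0.150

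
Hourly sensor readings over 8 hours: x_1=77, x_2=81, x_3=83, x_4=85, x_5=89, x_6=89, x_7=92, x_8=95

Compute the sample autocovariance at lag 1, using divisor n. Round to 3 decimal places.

Mean x̄ = (77 + 81 + 83 + 85 + 89 + 89 + 92 + 95)/8 = 86.3750
Deviations: -9.3750, -5.3750, -3.3750, -1.3750, 2.6250, 2.6250, 5.6250, 8.6250
Σ_{t=1}^{7}(x_t−x̄)(x_{t+1}−x̄) = 139.7344
γ_1 = 139.7344 / 8 = 17.467

17.467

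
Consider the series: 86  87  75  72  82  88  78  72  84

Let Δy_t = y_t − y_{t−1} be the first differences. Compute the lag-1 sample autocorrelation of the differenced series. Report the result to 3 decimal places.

-0.038

First differences Δy: 1, -12, -3, 10, 6, -10, -6, 12
Mean of differences = -0.2500
Numerator Σ(Δy_t−Δȳ)(Δy_{t+1}−Δȳ) = -21.8125
Denominator Σ(Δy_t−Δȳ)² = 569.5000
r_1(Δy) = -21.8125 / 569.5000 = -0.038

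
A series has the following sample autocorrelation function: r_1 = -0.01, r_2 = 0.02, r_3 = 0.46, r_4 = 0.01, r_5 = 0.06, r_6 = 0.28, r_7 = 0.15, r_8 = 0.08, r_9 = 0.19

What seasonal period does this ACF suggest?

3

The largest autocorrelation is r_3 = 0.46, with weaker echoes at lags 6 (0.28) and 9 (0.19); the remaining lags stay at or below 0.15.
The dominant spike at lag 3 indicates a seasonal period of 3.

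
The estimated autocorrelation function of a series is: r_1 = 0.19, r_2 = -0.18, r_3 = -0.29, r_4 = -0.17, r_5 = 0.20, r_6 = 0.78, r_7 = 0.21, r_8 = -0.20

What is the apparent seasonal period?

The largest autocorrelation is r_6 = 0.78; the remaining lags stay at or below 0.21.
The dominant spike at lag 6 indicates a seasonal period of 6.

6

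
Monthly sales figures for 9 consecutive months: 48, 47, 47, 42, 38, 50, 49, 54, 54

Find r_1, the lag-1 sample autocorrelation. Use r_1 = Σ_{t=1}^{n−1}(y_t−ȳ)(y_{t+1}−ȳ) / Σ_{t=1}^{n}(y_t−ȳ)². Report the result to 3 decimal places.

Mean ȳ = (48 + 47 + 47 + 42 + 38 + 50 + 49 + 54 + 54)/9 = 47.6667
Numerator Σ_{t=1}^{8}(y_t−ȳ)(y_{t+1}−ȳ) = 87.8889
Denominator Σ(y_t−ȳ)² = 214.0000
r_1 = 87.8889 / 214.0000 = 0.411

0.411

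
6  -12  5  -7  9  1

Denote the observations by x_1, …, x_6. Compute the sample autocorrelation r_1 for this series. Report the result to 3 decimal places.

Mean x̄ = (6 − 12 + 5 − 7 + 9 + 1)/6 = 0.3333
Deviations from mean: 5.6667, -12.3333, 4.6667, -7.3333, 8.6667, 0.6667
Numerator Σ_{t=1}^{5}(x_t−x̄)(x_{t+1}−x̄) = -219.4444
Denominator Σ(x_t−x̄)² = 335.3333
r_1 = -219.4444 / 335.3333 = -0.654

-0.654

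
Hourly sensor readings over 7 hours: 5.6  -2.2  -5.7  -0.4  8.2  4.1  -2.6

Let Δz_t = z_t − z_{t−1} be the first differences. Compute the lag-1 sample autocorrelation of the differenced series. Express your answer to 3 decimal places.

First differences Δz: -7.8, -3.5, 5.3, 8.6, -4.1, -6.7
Mean of differences = -1.3667
Numerator Σ(Δz_t−Δz̄)(Δz_{t+1}−Δz̄) = 53.2822
Denominator Σ(Δz_t−Δz̄)² = 225.6333
r_1(Δz) = 53.2822 / 225.6333 = 0.236

0.236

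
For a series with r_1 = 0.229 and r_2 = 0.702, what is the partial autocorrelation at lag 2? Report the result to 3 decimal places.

0.686

φ_{22} = (r_2 − r_1²) / (1 − r_1²)
r_1² = (0.229)² = 0.052441
Numerator = 0.702 − 0.0524 = 0.6496; denominator = 1 − 0.0524 = 0.9476
φ_{22} = 0.6496 / 0.9476 = 0.686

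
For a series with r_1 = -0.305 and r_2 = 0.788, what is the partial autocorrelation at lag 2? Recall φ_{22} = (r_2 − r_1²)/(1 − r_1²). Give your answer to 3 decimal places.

φ_{22} = (r_2 − r_1²) / (1 − r_1²)
r_1² = (-0.305)² = 0.093025
Numerator = 0.788 − 0.0930 = 0.6950; denominator = 1 − 0.0930 = 0.9070
φ_{22} = 0.6950 / 0.9070 = 0.766

0.766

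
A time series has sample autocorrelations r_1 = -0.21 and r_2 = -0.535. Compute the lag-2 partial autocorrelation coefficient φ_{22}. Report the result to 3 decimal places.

φ_{22} = (r_2 − r_1²) / (1 − r_1²)
r_1² = (-0.21)² = 0.0441
Numerator = -0.535 − 0.0441 = -0.5791; denominator = 1 − 0.0441 = 0.9559
φ_{22} = -0.5791 / 0.9559 = -0.606

-0.606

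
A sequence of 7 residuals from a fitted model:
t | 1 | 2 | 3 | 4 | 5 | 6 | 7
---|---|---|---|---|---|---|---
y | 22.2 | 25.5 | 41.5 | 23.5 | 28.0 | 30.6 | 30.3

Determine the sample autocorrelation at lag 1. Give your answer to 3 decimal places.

Mean ȳ = (22.2 + 25.5 + 41.5 + 23.5 + 28.0 + 30.6 + 30.3)/7 = 28.8000
Deviations from mean: -6.6000, -3.3000, 12.7000, -5.3000, -0.8000, 1.8000, 1.5000
Numerator Σ_{t=1}^{6}(y_t−ȳ)(y_{t+1}−ȳ) = -81.9400
Denominator Σ(y_t−ȳ)² = 249.9600
r_1 = -81.9400 / 249.9600 = -0.328

-0.328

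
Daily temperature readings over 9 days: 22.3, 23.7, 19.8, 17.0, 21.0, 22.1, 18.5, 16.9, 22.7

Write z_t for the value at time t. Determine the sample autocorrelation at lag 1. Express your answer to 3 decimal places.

0.017

Mean z̄ = (22.3 + 23.7 + 19.8 + 17.0 + 21.0 + 22.1 + 18.5 + 16.9 + 22.7)/9 = 20.4444
Numerator Σ_{t=1}^{8}(z_t−z̄)(z_{t+1}−z̄) = 0.8469
Denominator Σ(z_t−z̄)² = 50.8022
r_1 = 0.8469 / 50.8022 = 0.017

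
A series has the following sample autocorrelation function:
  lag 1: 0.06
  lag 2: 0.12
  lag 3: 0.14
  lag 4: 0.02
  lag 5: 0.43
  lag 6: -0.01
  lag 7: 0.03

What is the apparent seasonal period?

The largest autocorrelation is r_5 = 0.43; the remaining lags stay at or below 0.14.
The dominant spike at lag 5 indicates a seasonal period of 5.

5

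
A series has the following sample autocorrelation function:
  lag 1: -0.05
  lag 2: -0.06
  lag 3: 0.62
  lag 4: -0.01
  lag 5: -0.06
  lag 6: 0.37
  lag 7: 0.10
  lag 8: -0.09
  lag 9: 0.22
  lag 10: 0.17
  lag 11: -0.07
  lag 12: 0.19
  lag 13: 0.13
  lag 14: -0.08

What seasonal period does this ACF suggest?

The largest autocorrelation is r_3 = 0.62, with weaker echoes at lags 6 (0.37), 9 (0.22) and 12 (0.19); the remaining lags stay at or below 0.17.
The dominant spike at lag 3 indicates a seasonal period of 3.

3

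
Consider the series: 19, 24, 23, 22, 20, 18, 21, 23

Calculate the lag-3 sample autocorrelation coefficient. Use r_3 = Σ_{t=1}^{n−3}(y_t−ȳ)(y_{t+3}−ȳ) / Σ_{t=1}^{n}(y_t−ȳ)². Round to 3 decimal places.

Mean ȳ = (19 + 24 + 23 + 22 + 20 + 18 + 21 + 23)/8 = 21.2500
Deviations from mean: -2.2500, 2.7500, 1.7500, 0.7500, -1.2500, -3.2500, -0.2500, 1.7500
Numerator Σ_{t=1}^{5}(y_t−ȳ)(y_{t+3}−ȳ) = -13.1875
Denominator Σ(y_t−ȳ)² = 31.5000
r_3 = -13.1875 / 31.5000 = -0.419

-0.419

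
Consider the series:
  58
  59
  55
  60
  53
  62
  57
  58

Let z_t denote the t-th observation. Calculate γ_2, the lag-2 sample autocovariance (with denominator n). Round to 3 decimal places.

Mean z̄ = (58 + 59 + 55 + 60 + 53 + 62 + 57 + 58)/8 = 57.7500
Deviations: 0.2500, 1.2500, -2.7500, 2.2500, -4.7500, 4.2500, -0.7500, 0.2500
Σ_{t=1}^{6}(z_t−z̄)(z_{t+2}−z̄) = 29.3750
γ_2 = 29.3750 / 8 = 3.672

3.672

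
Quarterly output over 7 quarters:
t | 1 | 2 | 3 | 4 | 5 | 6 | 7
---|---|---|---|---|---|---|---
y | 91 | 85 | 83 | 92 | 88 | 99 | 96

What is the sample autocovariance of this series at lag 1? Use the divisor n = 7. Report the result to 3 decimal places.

7.055

Mean ȳ = (91 + 85 + 83 + 92 + 88 + 99 + 96)/7 = 90.5714
Deviations: 0.4286, -5.5714, -7.5714, 1.4286, -2.5714, 8.4286, 5.4286
Σ_{t=1}^{6}(y_t−ȳ)(y_{t+1}−ȳ) = 49.3878
γ_1 = 49.3878 / 7 = 7.055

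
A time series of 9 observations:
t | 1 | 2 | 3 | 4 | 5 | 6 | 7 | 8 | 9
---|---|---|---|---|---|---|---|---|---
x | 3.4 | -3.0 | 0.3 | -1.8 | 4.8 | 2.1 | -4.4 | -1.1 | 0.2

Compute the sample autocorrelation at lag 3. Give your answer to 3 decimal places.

-0.238

Mean x̄ = (3.4 − 3.0 + 0.3 − 1.8 + 4.8 + 2.1 − 4.4 − 1.1 + 0.2)/9 = 0.0556
Σ(x_t−x̄)(x_{t+3}−x̄) = (-6.2058) + (-14.4969) + (0.4998) + (8.2675) + (-5.4825) + (0.2953) = -17.1226
Denominator Σ(x_t−x̄)² = 71.9222
r_3 = -17.1226 / 71.9222 = -0.238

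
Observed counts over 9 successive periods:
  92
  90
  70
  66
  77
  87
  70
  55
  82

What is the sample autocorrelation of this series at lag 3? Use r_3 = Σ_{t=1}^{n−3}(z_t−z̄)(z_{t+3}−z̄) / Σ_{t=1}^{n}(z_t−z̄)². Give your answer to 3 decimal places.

-0.089

Mean z̄ = (92 + 90 + 70 + 66 + 77 + 87 + 70 + 55 + 82)/9 = 76.5556
Σ(z_t−z̄)(z_{t+3}−z̄) = (-163.0247) + (5.9753) + (-68.4691) + (69.1975) + (-9.5802) + (56.8642) = -109.0370
Denominator Σ(z_t−z̄)² = 1220.2222
r_3 = -109.0370 / 1220.2222 = -0.089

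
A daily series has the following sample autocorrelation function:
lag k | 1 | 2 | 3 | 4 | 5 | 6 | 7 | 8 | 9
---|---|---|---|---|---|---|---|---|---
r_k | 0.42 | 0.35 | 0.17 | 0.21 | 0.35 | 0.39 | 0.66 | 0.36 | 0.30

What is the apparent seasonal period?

The largest autocorrelation is r_7 = 0.66; the remaining lags stay at or below 0.42. The elevated value at lag 1 (0.42), dropping to 0.35 at lag 2, reflects decaying short-term dependence rather than seasonality.
The dominant spike at lag 7 indicates a seasonal period of 7.

7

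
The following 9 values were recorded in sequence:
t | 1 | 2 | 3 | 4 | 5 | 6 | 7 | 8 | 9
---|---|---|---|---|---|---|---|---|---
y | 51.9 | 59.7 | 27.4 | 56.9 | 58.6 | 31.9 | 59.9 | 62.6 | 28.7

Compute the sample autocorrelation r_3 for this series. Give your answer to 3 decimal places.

0.605

Mean ȳ = (51.9 + 59.7 + 27.4 + 56.9 + 58.6 + 31.9 + 59.9 + 62.6 + 28.7)/9 = 48.6222
Numerator Σ_{t=1}^{6}(y_t−ȳ)(y_{t+3}−ȳ) = 1058.5130
Denominator Σ(y_t−ȳ)² = 1751.0156
r_3 = 1058.5130 / 1751.0156 = 0.605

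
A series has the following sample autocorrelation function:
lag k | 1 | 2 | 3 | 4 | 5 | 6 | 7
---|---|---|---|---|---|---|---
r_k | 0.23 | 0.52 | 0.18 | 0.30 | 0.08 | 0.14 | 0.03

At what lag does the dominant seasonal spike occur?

2

The largest autocorrelation is r_2 = 0.52, with a weaker echo at lag 4 (0.30); the remaining lags stay at or below 0.23.
The dominant spike at lag 2 indicates a seasonal period of 2.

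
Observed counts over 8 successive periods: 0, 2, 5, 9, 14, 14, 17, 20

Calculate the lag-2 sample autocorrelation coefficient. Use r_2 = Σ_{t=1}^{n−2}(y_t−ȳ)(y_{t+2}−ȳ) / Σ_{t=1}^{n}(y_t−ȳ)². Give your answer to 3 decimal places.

0.274

Mean ȳ = (0 + 2 + 5 + 9 + 14 + 14 + 17 + 20)/8 = 10.1250
Σ(y_t−ȳ)(y_{t+2}−ȳ) = (51.8906) + (9.1406) + (-19.8594) + (-4.3594) + (26.6406) + (38.2656) = 101.7188
Denominator Σ(y_t−ȳ)² = 370.8750
r_2 = 101.7188 / 370.8750 = 0.274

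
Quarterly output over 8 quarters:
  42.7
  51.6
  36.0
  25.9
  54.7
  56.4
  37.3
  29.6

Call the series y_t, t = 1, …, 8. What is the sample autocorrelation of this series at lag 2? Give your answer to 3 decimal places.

Mean ȳ = (42.7 + 51.6 + 36.0 + 25.9 + 54.7 + 56.4 + 37.3 + 29.6)/8 = 41.7750
Numerator Σ_{t=1}^{6}(y_t−ȳ)(y_{t+2}−ȳ) = -704.0263
Denominator Σ(y_t−ȳ)² = 931.9550
r_2 = -704.0263 / 931.9550 = -0.755

-0.755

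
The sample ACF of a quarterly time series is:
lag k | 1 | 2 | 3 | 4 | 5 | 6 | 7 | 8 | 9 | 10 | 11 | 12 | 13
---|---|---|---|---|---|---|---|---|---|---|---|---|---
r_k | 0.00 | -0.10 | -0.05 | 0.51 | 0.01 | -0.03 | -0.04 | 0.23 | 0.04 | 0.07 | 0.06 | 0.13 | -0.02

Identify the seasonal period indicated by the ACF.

4

The largest autocorrelation is r_4 = 0.51, with a weaker echo at lag 8 (0.23); the remaining lags stay at or below 0.13.
The dominant spike at lag 4 indicates a seasonal period of 4.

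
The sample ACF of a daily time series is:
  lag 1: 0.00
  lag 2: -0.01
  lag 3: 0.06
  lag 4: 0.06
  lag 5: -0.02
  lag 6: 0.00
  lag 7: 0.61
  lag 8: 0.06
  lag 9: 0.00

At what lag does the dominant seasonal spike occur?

7

The largest autocorrelation is r_7 = 0.61; the remaining lags stay at or below 0.06.
The dominant spike at lag 7 indicates a seasonal period of 7.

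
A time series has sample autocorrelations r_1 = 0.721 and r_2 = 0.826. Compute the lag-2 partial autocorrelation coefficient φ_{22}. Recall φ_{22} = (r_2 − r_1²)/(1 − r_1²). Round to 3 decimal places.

0.638

φ_{22} = (r_2 − r_1²) / (1 − r_1²)
r_1² = (0.721)² = 0.519841
Numerator = 0.826 − 0.5198 = 0.3062; denominator = 1 − 0.5198 = 0.4802
φ_{22} = 0.3062 / 0.4802 = 0.638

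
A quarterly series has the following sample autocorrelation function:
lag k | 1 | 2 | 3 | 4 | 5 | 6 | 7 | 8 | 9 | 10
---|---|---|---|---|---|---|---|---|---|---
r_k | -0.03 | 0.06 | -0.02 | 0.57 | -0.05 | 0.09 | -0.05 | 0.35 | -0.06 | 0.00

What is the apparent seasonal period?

4

The largest autocorrelation is r_4 = 0.57, with a weaker echo at lag 8 (0.35); the remaining lags stay at or below 0.09.
The dominant spike at lag 4 indicates a seasonal period of 4.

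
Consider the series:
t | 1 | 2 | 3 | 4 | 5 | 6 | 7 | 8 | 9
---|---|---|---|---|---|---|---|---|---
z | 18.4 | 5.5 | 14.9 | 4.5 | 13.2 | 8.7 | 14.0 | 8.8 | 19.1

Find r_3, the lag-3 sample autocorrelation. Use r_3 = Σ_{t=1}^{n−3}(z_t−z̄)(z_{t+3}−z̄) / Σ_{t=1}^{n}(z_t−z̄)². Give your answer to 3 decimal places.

Mean z̄ = (18.4 + 5.5 + 14.9 + 4.5 + 13.2 + 8.7 + 14.0 + 8.8 + 19.1)/9 = 11.9000
Σ(z_t−z̄)(z_{t+3}−z̄) = (-48.1000) + (-8.3200) + (-9.6000) + (-15.5400) + (-4.0300) + (-23.0400) = -108.6300
Denominator Σ(z_t−z̄)² = 224.7600
r_3 = -108.6300 / 224.7600 = -0.483

-0.483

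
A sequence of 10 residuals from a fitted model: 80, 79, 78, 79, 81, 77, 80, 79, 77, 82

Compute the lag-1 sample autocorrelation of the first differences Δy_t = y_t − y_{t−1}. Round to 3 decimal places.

-0.465

First differences Δy: -1, -1, 1, 2, -4, 3, -1, -2, 5
Mean of differences = 0.2222
Numerator Σ(Δy_t−Δȳ)(Δy_{t+1}−Δȳ) = -28.6049
Denominator Σ(Δy_t−Δȳ)² = 61.5556
r_1(Δy) = -28.6049 / 61.5556 = -0.465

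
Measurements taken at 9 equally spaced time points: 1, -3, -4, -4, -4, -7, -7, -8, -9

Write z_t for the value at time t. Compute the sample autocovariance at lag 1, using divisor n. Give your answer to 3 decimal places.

4.000

Mean z̄ = (1 − 3 − 4 − 4 − 4 − 7 − 7 − 8 − 9)/9 = -5.0000
Σ_{t=1}^{8}(z_t−z̄)(z_{t+1}−z̄) = 36.0000
γ_1 = 36.0000 / 9 = 4.000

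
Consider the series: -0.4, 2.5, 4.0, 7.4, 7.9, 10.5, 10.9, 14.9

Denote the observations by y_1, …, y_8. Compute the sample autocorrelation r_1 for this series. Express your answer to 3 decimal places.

Mean ȳ = (-0.4 + 2.5 + 4.0 + 7.4 + 7.9 + 10.5 + 10.9 + 14.9)/8 = 7.2125
Σ(y_t−ȳ)(y_{t+1}−ȳ) = (35.8739) + (15.1389) + (-0.6023) + (0.1289) + (2.2602) + (12.1227) + (28.3477) = 93.2698
Denominator Σ(y_t−ȳ)² = 174.4888
r_1 = 93.2698 / 174.4888 = 0.535

0.535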